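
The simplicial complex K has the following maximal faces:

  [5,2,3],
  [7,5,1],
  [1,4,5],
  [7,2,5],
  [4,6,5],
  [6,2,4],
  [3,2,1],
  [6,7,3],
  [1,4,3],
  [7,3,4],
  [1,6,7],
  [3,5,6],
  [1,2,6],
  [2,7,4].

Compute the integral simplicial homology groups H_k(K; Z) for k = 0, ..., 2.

H_0 = Z,  H_1 = Z^2,  H_2 = Z.

Order the vertices as 1 < 2 < 3 < 4 < 5 < 6 < 7. Listing each simplex with vertices in this order, K has dimension 2 with simplices:

  0-simplices (7): [1], [2], [3], [4], [5], [6], [7]
  1-simplices (21): [1,2], [1,3], [1,4], [1,5], [1,6], [1,7], [2,3], [2,4], [2,5], [2,6], [2,7], [3,4], [3,5], [3,6], [3,7], [4,5], [4,6], [4,7], [5,6], [5,7], [6,7]
  2-simplices (14): [1,2,3], [1,2,6], [1,3,4], [1,4,5], [1,5,7], [1,6,7], [2,3,5], [2,4,6], [2,4,7], [2,5,7], [3,4,7], [3,5,6], [3,6,7], [4,5,6]

Hence C_0 ≅ Z^7, C_1 ≅ Z^21, C_2 ≅ Z^14.

Boundary ∂_1: C_1 → C_0 sends each edge [p,q] (with p < q) to q − p.
The 7×21 boundary matrix has rank 6 and Smith normal form diag(1,1,1,1,1,1).

Boundary ∂_2: C_2 → C_1 acts by ∂[p,q,r] = [q,r] − [p,r] + [p,q]. For instance
  ∂[1,6,7] = [6,7] − [1,7] + [1,6],
  ∂[3,6,7] = [6,7] − [3,7] + [3,6].
The 21×14 boundary matrix has rank 13 and Smith normal form diag(1,1,1,1,1,1,1,1,1,1,1,1,1).

Now H_k = ker ∂_k / im ∂_{k+1}, so:

  H_0: rank C_0 − rank ∂_1 = 7 − 6 = 1, and the invariant factors of ∂_1 are all 1, so H_0 = Z.
  H_1: rank ker ∂_1 − rank ∂_2 = (21 − 6) − 13 = 2, and the invariant factors of ∂_2 are all 1, so H_1 = Z^2.
  H_2: rank ker ∂_2 − rank ∂_3 = (14 − 13) − 0 = 1, and there is no ∂_3, so H_2 = Z.

As a check, the Euler characteristic is 7 − 21 + 14 = 0, which agrees with 1 − 2 + 1 = 0.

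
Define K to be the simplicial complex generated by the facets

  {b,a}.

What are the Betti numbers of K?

We work with the vertex ordering a < b. The simplices of K, each written with vertices in increasing order, are:

  0-simplices (2): a, b
  1-simplices (1): ab

Hence C_0 ≅ Z^2, C_1 ≅ Z^1.

∂_1: C_1 → C_0 maps an edge to its endpoints' difference, ∂[p,q] = q − p. For instance
  ∂ab = b − a.
As a 2×1 matrix over Z this has rank 1, with invariant factors (1).

Reading off H_k = ker ∂_k / im ∂_{k+1}:

  H_0: rank C_0 − rank ∂_1 = 2 − 1 = 1, and the invariant factors of ∂_1 are all 1, so H_0 = Z.
  H_1: rank ker ∂_1 − rank ∂_2 = (1 − 1) − 0 = 0, and there is no ∂_2, so H_1 = 0.

As a check, the Euler characteristic is 2 − 1 = 1, which agrees with 1 − 0 = 1.

Hence the Betti numbers are b_0 = 1, b_1 = 0.

b_0 = 1, b_1 = 0.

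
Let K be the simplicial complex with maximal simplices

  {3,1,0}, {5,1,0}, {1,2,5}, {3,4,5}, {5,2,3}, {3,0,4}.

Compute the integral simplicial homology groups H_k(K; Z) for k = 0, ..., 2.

H_0 = Z,  H_1 = Z,  H_2 = 0.

We work with the vertex ordering 0 < 1 < 2 < 3 < 4 < 5. The simplices of K, each written with vertices in increasing order, are:

  0-simplices (6): [0], [1], [2], [3], [4], [5]
  1-simplices (12): [0,1], [0,3], [0,4], [0,5], [1,2], [1,3], [1,5], [2,3], [2,5], [3,4], [3,5], [4,5]
  2-simplices (6): [0,1,3], [0,1,5], [0,3,4], [1,2,5], [2,3,5], [3,4,5]

giving chain groups C_0 ≅ Z^6, C_1 ≅ Z^12, C_2 ≅ Z^6.

The boundary map ∂_1: C_1 → C_0 sends each edge [p,q] (with p < q) to q − p.
This gives a 6×12 integer matrix of rank 5; reducing to Smith normal form yields diagonal entries (1,1,1,1,1).

∂_2: C_2 → C_1 sends each 2-simplex [p,q,r] to [q,r] − [p,r] + [p,q]. For instance
  ∂[2,3,5] = [3,5] − [2,5] + [2,3],
  ∂[0,3,4] = [3,4] − [0,4] + [0,3].
This gives a 12×6 integer matrix of rank 6; reducing to Smith normal form yields diagonal entries (1,1,1,1,1,1).

From H_k ≅ ker(∂_k) / im(∂_{k+1}) we obtain:

  H_0: rank C_0 − rank ∂_1 = 6 − 5 = 1, and the invariant factors of ∂_1 are all 1, so H_0 ≅ Z.
  H_1: rank ker ∂_1 − rank ∂_2 = (12 − 5) − 6 = 1, and the invariant factors of ∂_2 are all 1, so H_1 ≅ Z.
  H_2: rank ker ∂_2 − rank ∂_3 = (6 − 6) − 0 = 0, and there is no ∂_3, so H_2 ≅ 0.

(K is a triangulation of the cylinder S^1 x I.)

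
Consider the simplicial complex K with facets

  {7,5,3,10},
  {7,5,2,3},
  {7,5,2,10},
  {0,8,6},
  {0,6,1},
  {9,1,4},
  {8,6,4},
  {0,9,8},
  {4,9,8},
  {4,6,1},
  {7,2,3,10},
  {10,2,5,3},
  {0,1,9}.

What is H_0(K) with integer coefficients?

H_0 ≅ Z^2.

Take the total order 0 < 1 < 2 < 3 < 4 < 5 < 6 < 7 < 8 < 9 < 10 on the vertex set. Then K (dimension 3) consists of the simplices:

  0-simplices (11): [0], [1], [2], [3], [4], [5], [6], [7], [8], [9], [10]
  1-simplices (22): [0,1], [0,6], [0,8], [0,9], [1,4], [1,6], [1,9], [2,3], [2,5], [2,7], [2,10], [3,5], [3,7], [3,10], [4,6], [4,8], [4,9], [5,7], [5,10], [6,8], [7,10], [8,9]
  2-simplices (18): (18 of them)
  3-simplices (5): [2,3,5,7], [2,3,5,10], [2,3,7,10], [2,5,7,10], [3,5,7,10]

giving chain groups C_0 ≅ Z^11, C_1 ≅ Z^22, C_2 ≅ Z^18, C_3 ≅ Z^5.

The boundary map ∂_1: C_1 → C_0 maps an edge to its endpoints' difference, ∂[p,q] = q − p.
This gives a 11×22 integer matrix of rank 9; reducing to Smith normal form yields diagonal entries (1,1,1,1,1,1,1,1,1).

The boundary map ∂_2: C_2 → C_1 acts by ∂[p,q,r] = [q,r] − [p,r] + [p,q]. For instance
  ∂[0,1,9] = [1,9] − [0,9] + [0,1],
  ∂[2,7,10] = [7,10] − [2,10] + [2,7].
As a 22×18 matrix over Z this has rank 13, with invariant factors (1,1,1,1,1,1,1,1,1,1,1,1,1).

Boundary ∂_3: C_3 → C_2 sends each 3-simplex σ to the alternating sum Σ_i (−1)^i (σ with its i-th vertex removed). For instance
  ∂[2,5,7,10] = [5,7,10] − [2,7,10] + [2,5,10] − [2,5,7],
  ∂[2,3,5,7] = [3,5,7] − [2,5,7] + [2,3,7] − [2,3,5].
This gives a 18×5 integer matrix of rank 4; reducing to Smith normal form yields diagonal entries (1,1,1,1).

Computing H_k = (kernel of ∂_k) / (image of ∂_{k+1}):

  H_0: rank C_0 − rank ∂_1 = 11 − 9 = 2, and the invariant factors of ∂_1 are all 1, so H_0 = Z^2.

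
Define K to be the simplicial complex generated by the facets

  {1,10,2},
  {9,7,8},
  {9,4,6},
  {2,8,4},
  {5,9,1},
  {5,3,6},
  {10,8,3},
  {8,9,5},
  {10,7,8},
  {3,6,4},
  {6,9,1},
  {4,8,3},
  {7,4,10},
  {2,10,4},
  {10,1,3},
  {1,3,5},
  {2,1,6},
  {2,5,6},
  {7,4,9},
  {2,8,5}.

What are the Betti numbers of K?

We work with the vertex ordering 1 < 2 < 3 < 4 < 5 < 6 < 7 < 8 < 9 < 10. The simplices of K, each written with vertices in increasing order, are:

  0-simplices (10): [1], [2], [3], [4], [5], [6], [7], [8], [9], [10]
  1-simplices (30): (30 of them)
  2-simplices (20): (20 of them)

Hence C_0 ≅ Z^10, C_1 ≅ Z^30, C_2 ≅ Z^20.

∂_1: C_1 → C_0 maps an edge to its endpoints' difference, ∂[p,q] = q − p. For instance
  ∂[1,2] = [2] − [1].
The 10×30 boundary matrix has rank 9 and Smith normal form diag(1,1,1,1,1,1,1,1,1).

Boundary ∂_2: C_2 → C_1 sends each 2-simplex [p,q,r] to [q,r] − [p,r] + [p,q]. For instance
  ∂[4,7,10] = [7,10] − [4,10] + [4,7],
  ∂[4,7,9] = [7,9] − [4,9] + [4,7].
The resulting 30×20 matrix has rank 20, and its Smith normal form has invariant factors (1,1,1,1,1,1,1,1,1,1,1,1,1,1,1,1,1,1,1,2).

From H_k ≅ ker(∂_k) / im(∂_{k+1}) we obtain:

  H_0: rank C_0 − rank ∂_1 = 10 − 9 = 1, and the invariant factors of ∂_1 are all 1, so H_0 ≅ Z.
  H_1: rank ker ∂_1 − rank ∂_2 = (30 − 9) − 20 = 1, and ∂_2 has invariant factor 2 > 1, so H_1 ≅ Z ⊕ Z/2Z.
  H_2: rank ker ∂_2 − rank ∂_3 = (20 − 20) − 0 = 0, and there is no ∂_3, so H_2 ≅ 0.

As a check, the Euler characteristic is 10 − 30 + 20 = 0, which agrees with 1 − 1 + 0 = 0.

Hence the Betti numbers are b_0 = 1, b_1 = 1, b_2 = 0.

b_0 = 1, b_1 = 1, b_2 = 0.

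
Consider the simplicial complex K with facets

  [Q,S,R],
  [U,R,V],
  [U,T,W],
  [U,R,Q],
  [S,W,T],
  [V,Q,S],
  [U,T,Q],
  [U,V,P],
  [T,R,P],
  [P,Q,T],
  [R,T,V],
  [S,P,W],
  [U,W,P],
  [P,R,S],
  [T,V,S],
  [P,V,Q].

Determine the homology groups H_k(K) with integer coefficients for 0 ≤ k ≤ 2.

Fix the vertex order P < Q < R < S < T < U < V < W and write every simplex with vertices in increasing order. Then dim K = 2 and the simplices of K are:

  0-simplices (8): P, Q, R, S, T, U, V, W
  1-simplices (24): PQ, PR, PS, PT, PU, PV, PW, QR, QS, QT, QU, QV, RS, RT, RU, RV, ST, SV, SW, TU, TV, TW, UV, UW
  2-simplices (16): PQT, PQV, PRS, PRT, PSW, PUV, PUW, QRS, QRU, QSV, QTU, RTV, RUV, STV, STW, TUW

giving chain groups C_0 ≅ Z^8, C_1 ≅ Z^24, C_2 ≅ Z^16.

Boundary ∂_1: C_1 → C_0 sends each edge [p,q] (with p < q) to q − p. For instance
  ∂ST = T − S.
As a 8×24 matrix over Z this has rank 7, with invariant factors (1,1,1,1,1,1,1).

∂_2: C_2 → C_1 maps a triangle to the signed sum of its edges. For instance
  ∂QSV = SV − QV + QS,
  ∂PRS = RS − PS + PR.
This gives a 24×16 integer matrix of rank 15; reducing to Smith normal form yields diagonal entries (1,1,1,1,1,1,1,1,1,1,1,1,1,1,1).

From H_k ≅ ker(∂_k) / im(∂_{k+1}) we obtain:

  H_0: rank C_0 − rank ∂_1 = 8 − 7 = 1, and the invariant factors of ∂_1 are all 1, so H_0 = Z.
  H_1: rank ker ∂_1 − rank ∂_2 = (24 − 7) − 15 = 2, and the invariant factors of ∂_2 are all 1, so H_1 = Z^2.
  H_2: rank ker ∂_2 − rank ∂_3 = (16 − 15) − 0 = 1, and there is no ∂_3, so H_2 = Z.

H_0 ≅ Z,  H_1 ≅ Z^2,  H_2 ≅ Z.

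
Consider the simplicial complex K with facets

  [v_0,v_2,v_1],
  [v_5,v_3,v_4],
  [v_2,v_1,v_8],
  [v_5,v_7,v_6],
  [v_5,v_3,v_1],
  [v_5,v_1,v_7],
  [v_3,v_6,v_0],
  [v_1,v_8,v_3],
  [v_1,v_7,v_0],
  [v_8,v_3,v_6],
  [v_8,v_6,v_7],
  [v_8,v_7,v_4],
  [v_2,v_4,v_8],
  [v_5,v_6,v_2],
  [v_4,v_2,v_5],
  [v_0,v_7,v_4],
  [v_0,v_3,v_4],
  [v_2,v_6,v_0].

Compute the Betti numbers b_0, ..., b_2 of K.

b_0 = 1, b_1 = 2, b_2 = 1.

Take the total order v_0 < v_1 < v_2 < v_3 < v_4 < v_5 < v_6 < v_7 < v_8 on the vertex set. Then K (dimension 2) consists of the simplices:

  0-simplices (9): [v_0], [v_1], [v_2], [v_3], [v_4], [v_5], [v_6], [v_7], [v_8]
  1-simplices (27): (27 of them)
  2-simplices (18): (18 of them)

Hence C_0 ≅ Z^9, C_1 ≅ Z^27, C_2 ≅ Z^18.

Boundary ∂_1: C_1 → C_0 sends each edge [p,q] (with p < q) to q − p. For instance
  ∂[v_3,v_6] = [v_6] − [v_3].
This gives a 9×27 integer matrix of rank 8; reducing to Smith normal form yields diagonal entries (1,1,1,1,1,1,1,1).

Boundary ∂_2: C_2 → C_1 sends each 2-simplex [p,q,r] to [q,r] − [p,r] + [p,q]. For instance
  ∂[v_2,v_4,v_5] = [v_4,v_5] − [v_2,v_5] + [v_2,v_4],
  ∂[v_1,v_3,v_5] = [v_3,v_5] − [v_1,v_5] + [v_1,v_3].
The resulting 27×18 matrix has rank 17, and its Smith normal form has invariant factors (1,1,1,1,1,1,1,1,1,1,1,1,1,1,1,1,1).

From H_k ≅ ker(∂_k) / im(∂_{k+1}) we obtain:

  H_0: rank C_0 − rank ∂_1 = 9 − 8 = 1, and the invariant factors of ∂_1 are all 1, so H_0 = Z.
  H_1: rank ker ∂_1 − rank ∂_2 = (27 − 8) − 17 = 2, and the invariant factors of ∂_2 are all 1, so H_1 = Z^2.
  H_2: rank ker ∂_2 − rank ∂_3 = (18 − 17) − 0 = 1, and there is no ∂_3, so H_2 = Z.

Hence the Betti numbers are b_0 = 1, b_1 = 2, b_2 = 1.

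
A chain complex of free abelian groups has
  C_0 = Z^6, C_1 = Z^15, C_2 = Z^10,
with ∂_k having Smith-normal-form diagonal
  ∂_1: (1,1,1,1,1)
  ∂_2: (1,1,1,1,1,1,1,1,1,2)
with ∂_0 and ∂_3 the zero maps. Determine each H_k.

H_0 ≅ Z,  H_1 ≅ Z_2,  H_2 = 0.

H_0: b_0 = 6 − 0 − 5 = 1; torsion from ∂_1 factors > 1: none. So H_0 ≅ Z.
H_1: b_1 = 15 − 5 − 10 = 0; torsion from ∂_2 factors > 1: [2]. So H_1 ≅ Z_2.
H_2: b_2 = 10 − 10 − 0 = 0; torsion from ∂_3 factors > 1: none. So H_2 ≅ 0.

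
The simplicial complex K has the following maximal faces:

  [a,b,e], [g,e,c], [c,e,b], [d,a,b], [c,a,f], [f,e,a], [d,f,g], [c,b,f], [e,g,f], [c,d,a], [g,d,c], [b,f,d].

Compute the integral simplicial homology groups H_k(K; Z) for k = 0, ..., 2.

Take the total order a < b < c < d < e < f < g on the vertex set. Then K (dimension 2) consists of the simplices:

  0-simplices (7): a, b, c, d, e, f, g
  1-simplices (18): ab, ac, ad, ae, af, bc, bd, be, bf, cd, ce, cf, cg, df, dg, ef, eg, fg
  2-simplices (12): abd, abe, acd, acf, aef, bce, bcf, bdf, cdg, ceg, dfg, efg

so the chain groups are C_0 ≅ Z^7, C_1 ≅ Z^18, C_2 ≅ Z^12.

The boundary map ∂_1: C_1 → C_0 is given by ∂[p,q] = [q] − [p].
This gives a 7×18 integer matrix of rank 6; reducing to Smith normal form yields diagonal entries (1,1,1,1,1,1).

Boundary ∂_2: C_2 → C_1 acts by ∂[p,q,r] = [q,r] − [p,r] + [p,q]. For instance
  ∂aef = ef − af + ae,
  ∂acd = cd − ad + ac.
This gives a 18×12 integer matrix of rank 12; reducing to Smith normal form yields diagonal entries (1,1,1,1,1,1,1,1,1,1,1,2).

Now H_k = ker ∂_k / im ∂_{k+1}, so:

  H_0: rank C_0 − rank ∂_1 = 7 − 6 = 1, and the invariant factors of ∂_1 are all 1, so H_0 = Z.
  H_1: rank ker ∂_1 − rank ∂_2 = (18 − 6) − 12 = 0, and ∂_2 has invariant factor 2 > 1, so H_1 = Z/2Z.
  H_2: rank ker ∂_2 − rank ∂_3 = (12 − 12) − 0 = 0, and there is no ∂_3, so H_2 = 0.

As a check, the Euler characteristic is 7 − 18 + 12 = 1, which agrees with 1 − 0 + 0 = 1.

H_0 ≅ Z,  H_1 ≅ Z/2Z,  H_2 = 0.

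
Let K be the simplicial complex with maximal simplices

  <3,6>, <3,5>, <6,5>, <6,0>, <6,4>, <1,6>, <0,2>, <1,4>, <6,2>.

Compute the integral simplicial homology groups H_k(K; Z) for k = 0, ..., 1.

H_0 ≅ Z,  H_1 ≅ Z^3.

Order the vertices as 0 < 1 < 2 < 3 < 4 < 5 < 6. Listing each simplex with vertices in this order, K has dimension 1 with simplices:

  0-simplices (7): [0], [1], [2], [3], [4], [5], [6]
  1-simplices (9): [0,2], [0,6], [1,4], [1,6], [2,6], [3,5], [3,6], [4,6], [5,6]

giving chain groups C_0 ≅ Z^7, C_1 ≅ Z^9.

Boundary ∂_1: C_1 → C_0 is given by ∂[p,q] = [q] − [p]. For instance
  ∂[3,5] = [5] − [3].
The 7×9 boundary matrix has rank 6 and Smith normal form diag(1,1,1,1,1,1).

Now H_k = ker ∂_k / im ∂_{k+1}, so:

  H_0: rank C_0 − rank ∂_1 = 7 − 6 = 1, and the invariant factors of ∂_1 are all 1, so H_0 = Z.
  H_1: rank ker ∂_1 − rank ∂_2 = (9 − 6) − 0 = 3, and there is no ∂_2, so H_1 = Z^3.

As a check, the Euler characteristic is 7 − 9 = -2, which agrees with 1 − 3 = -2.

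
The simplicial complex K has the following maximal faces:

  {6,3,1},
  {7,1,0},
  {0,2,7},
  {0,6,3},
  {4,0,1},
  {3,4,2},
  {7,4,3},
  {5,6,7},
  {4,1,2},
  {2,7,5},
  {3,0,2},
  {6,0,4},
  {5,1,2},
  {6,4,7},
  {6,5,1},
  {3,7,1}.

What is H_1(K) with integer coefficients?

Fix the vertex order 0 < 1 < 2 < 3 < 4 < 5 < 6 < 7 and write every simplex with vertices in increasing order. Then dim K = 2 and the simplices of K are:

  0-simplices (8): [0], [1], [2], [3], [4], [5], [6], [7]
  1-simplices (24): (24 of them)
  2-simplices (16): [0,1,4], [0,1,7], [0,2,3], [0,2,7], [0,3,6], [0,4,6], [1,2,4], [1,2,5], [1,3,6], [1,3,7], [1,5,6], [2,3,4], [2,5,7], [3,4,7], [4,6,7], [5,6,7]

giving chain groups C_0 ≅ Z^8, C_1 ≅ Z^24, C_2 ≅ Z^16.

The boundary map ∂_1: C_1 → C_0 sends each edge [p,q] (with p < q) to q − p.
The resulting 8×24 matrix has rank 7, and its Smith normal form has invariant factors (1,1,1,1,1,1,1).

The boundary map ∂_2: C_2 → C_1 maps a triangle to the signed sum of its edges. For instance
  ∂[1,5,6] = [5,6] − [1,6] + [1,5],
  ∂[0,2,7] = [2,7] − [0,7] + [0,2].
This gives a 24×16 integer matrix of rank 15; reducing to Smith normal form yields diagonal entries (1,1,1,1,1,1,1,1,1,1,1,1,1,1,1).

Now H_k = ker ∂_k / im ∂_{k+1}, so:

  H_1: rank ker ∂_1 − rank ∂_2 = (24 − 7) − 15 = 2, and the invariant factors of ∂_2 are all 1, so H_1 = Z^2.

H_1 = Z^2.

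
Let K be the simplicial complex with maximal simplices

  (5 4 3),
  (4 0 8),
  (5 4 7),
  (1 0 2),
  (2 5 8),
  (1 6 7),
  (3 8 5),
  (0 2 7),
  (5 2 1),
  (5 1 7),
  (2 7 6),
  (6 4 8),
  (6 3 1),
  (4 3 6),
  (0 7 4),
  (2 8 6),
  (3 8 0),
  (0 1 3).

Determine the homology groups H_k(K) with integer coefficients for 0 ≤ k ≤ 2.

We work with the vertex ordering 0 < 1 < 2 < 3 < 4 < 5 < 6 < 7 < 8. The simplices of K, each written with vertices in increasing order, are:

  0-simplices (9): [0], [1], [2], [3], [4], [5], [6], [7], [8]
  1-simplices (27): (27 of them)
  2-simplices (18): [0,1,2], [0,1,3], [0,2,7], [0,3,8], [0,4,7], [0,4,8], [1,2,5], [1,3,6], [1,5,7], [1,6,7], [2,5,8], [2,6,7], [2,6,8], [3,4,5], [3,4,6], [3,5,8], [4,5,7], [4,6,8]

giving chain groups C_0 ≅ Z^9, C_1 ≅ Z^27, C_2 ≅ Z^18.

∂_1: C_1 → C_0 is given by ∂[p,q] = [q] − [p].
The 9×27 boundary matrix has rank 8 and Smith normal form diag(1,1,1,1,1,1,1,1).

Boundary ∂_2: C_2 → C_1 maps a triangle to the signed sum of its edges. For instance
  ∂[0,1,3] = [1,3] − [0,3] + [0,1],
  ∂[3,4,5] = [4,5] − [3,5] + [3,4].
The resulting 27×18 matrix has rank 18, and its Smith normal form has invariant factors (1,1,1,1,1,1,1,1,1,1,1,1,1,1,1,1,1,2).

Computing H_k = (kernel of ∂_k) / (image of ∂_{k+1}):

  H_0: rank C_0 − rank ∂_1 = 9 − 8 = 1, and the invariant factors of ∂_1 are all 1, so H_0 = Z.
  H_1: rank ker ∂_1 − rank ∂_2 = (27 − 8) − 18 = 1, and ∂_2 has invariant factor 2 > 1, so H_1 = Z ⊕ Z_2.
  H_2: rank ker ∂_2 − rank ∂_3 = (18 − 18) − 0 = 0, and there is no ∂_3, so H_2 = 0.

As a check, the Euler characteristic is 9 − 27 + 18 = 0, which agrees with 1 − 1 + 0 = 0.
(K is a triangulation of the Klein bottle.)

H_0 = Z,  H_1 = Z ⊕ Z_2,  H_2 = 0.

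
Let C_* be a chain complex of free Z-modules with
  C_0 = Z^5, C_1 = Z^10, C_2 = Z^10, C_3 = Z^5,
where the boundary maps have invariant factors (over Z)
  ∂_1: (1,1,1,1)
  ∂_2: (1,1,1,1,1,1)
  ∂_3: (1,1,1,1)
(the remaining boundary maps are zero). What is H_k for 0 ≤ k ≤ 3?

H_0 ≅ Z,  H_1 = 0,  H_2 = 0,  H_3 ≅ Z.

H_0: b_0 = 5 − 0 − 4 = 1; torsion from ∂_1 factors > 1: none. So H_0 ≅ Z.
H_1: b_1 = 10 − 4 − 6 = 0; torsion from ∂_2 factors > 1: none. So H_1 ≅ 0.
H_2: b_2 = 10 − 6 − 4 = 0; torsion from ∂_3 factors > 1: none. So H_2 ≅ 0.
H_3: b_3 = 5 − 4 − 0 = 1; torsion from ∂_4 factors > 1: none. So H_3 ≅ Z.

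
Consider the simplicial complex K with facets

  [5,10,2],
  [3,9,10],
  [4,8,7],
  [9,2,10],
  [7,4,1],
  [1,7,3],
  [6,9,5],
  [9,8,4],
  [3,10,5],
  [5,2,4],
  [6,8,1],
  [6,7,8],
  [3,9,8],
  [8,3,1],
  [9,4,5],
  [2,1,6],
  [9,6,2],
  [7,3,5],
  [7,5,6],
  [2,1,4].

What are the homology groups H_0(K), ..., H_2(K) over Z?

H_0 ≅ Z,  H_1 ≅ Z ⊕ Z/2,  H_2 = 0.

Fix the vertex order 1 < 2 < 3 < 4 < 5 < 6 < 7 < 8 < 9 < 10 and write every simplex with vertices in increasing order. Then dim K = 2 and the simplices of K are:

  0-simplices (10): [1], [2], [3], [4], [5], [6], [7], [8], [9], [10]
  1-simplices (30): (30 of them)
  2-simplices (20): (20 of them)

Hence C_0 ≅ Z^10, C_1 ≅ Z^30, C_2 ≅ Z^20.

The boundary map ∂_1: C_1 → C_0 is given by ∂[p,q] = [q] − [p]. For instance
  ∂[1,7] = [7] − [1].
The 10×30 boundary matrix has rank 9 and Smith normal form diag(1,1,1,1,1,1,1,1,1).

The boundary map ∂_2: C_2 → C_1 sends each 2-simplex [p,q,r] to [q,r] − [p,r] + [p,q]. For instance
  ∂[5,6,7] = [6,7] − [5,7] + [5,6],
  ∂[1,4,7] = [4,7] − [1,7] + [1,4].
The resulting 30×20 matrix has rank 20, and its Smith normal form has invariant factors (1,1,1,1,1,1,1,1,1,1,1,1,1,1,1,1,1,1,1,2).

From H_k ≅ ker(∂_k) / im(∂_{k+1}) we obtain:

  H_0: rank C_0 − rank ∂_1 = 10 − 9 = 1, and the invariant factors of ∂_1 are all 1, so H_0 = Z.
  H_1: rank ker ∂_1 − rank ∂_2 = (30 − 9) − 20 = 1, and ∂_2 has invariant factor 2 > 1, so H_1 = Z ⊕ Z/2.
  H_2: rank ker ∂_2 − rank ∂_3 = (20 − 20) − 0 = 0, and there is no ∂_3, so H_2 = 0.

As a check, the Euler characteristic is 10 − 30 + 20 = 0, which agrees with 1 − 1 + 0 = 0.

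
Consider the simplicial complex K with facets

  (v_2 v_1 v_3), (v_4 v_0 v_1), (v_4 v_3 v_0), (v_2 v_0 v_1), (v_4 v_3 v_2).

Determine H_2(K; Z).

Fix the vertex order v_0 < v_1 < v_2 < v_3 < v_4 and write every simplex with vertices in increasing order. Then dim K = 2 and the simplices of K are:

  0-simplices (5): [v_0], [v_1], [v_2], [v_3], [v_4]
  1-simplices (10): [v_0,v_1], [v_0,v_2], [v_0,v_3], [v_0,v_4], [v_1,v_2], [v_1,v_3], [v_1,v_4], [v_2,v_3], [v_2,v_4], [v_3,v_4]
  2-simplices (5): [v_0,v_1,v_2], [v_0,v_1,v_4], [v_0,v_3,v_4], [v_1,v_2,v_3], [v_2,v_3,v_4]

Hence C_0 ≅ Z^5, C_1 ≅ Z^10, C_2 ≅ Z^5.

The boundary map ∂_1: C_1 → C_0 is given by ∂[p,q] = [q] − [p].
As a 5×10 matrix over Z this has rank 4, with invariant factors (1,1,1,1).

∂_2: C_2 → C_1 acts by ∂[p,q,r] = [q,r] − [p,r] + [p,q]. For instance
  ∂[v_0,v_1,v_4] = [v_1,v_4] − [v_0,v_4] + [v_0,v_1],
  ∂[v_0,v_3,v_4] = [v_3,v_4] − [v_0,v_4] + [v_0,v_3].
The 10×5 boundary matrix has rank 5 and Smith normal form diag(1,1,1,1,1).

Now H_k = ker ∂_k / im ∂_{k+1}, so:

  H_2: rank ker ∂_2 − rank ∂_3 = (5 − 5) − 0 = 0, and there is no ∂_3, so H_2 = 0.

H_2 ≅ 0.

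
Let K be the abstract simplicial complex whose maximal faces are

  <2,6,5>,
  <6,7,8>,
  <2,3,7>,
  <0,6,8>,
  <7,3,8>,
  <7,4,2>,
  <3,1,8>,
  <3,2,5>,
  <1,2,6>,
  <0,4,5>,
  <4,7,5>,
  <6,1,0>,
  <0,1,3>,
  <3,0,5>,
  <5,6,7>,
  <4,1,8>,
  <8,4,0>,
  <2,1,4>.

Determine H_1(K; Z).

Take the total order 0 < 1 < 2 < 3 < 4 < 5 < 6 < 7 < 8 on the vertex set. Then K (dimension 2) consists of the simplices:

  0-simplices (9): [0], [1], [2], [3], [4], [5], [6], [7], [8]
  1-simplices (27): (27 of them)
  2-simplices (18): [0,1,3], [0,1,6], [0,3,5], [0,4,5], [0,4,8], [0,6,8], [1,2,4], [1,2,6], [1,3,8], [1,4,8], [2,3,5], [2,3,7], [2,4,7], [2,5,6], [3,7,8], [4,5,7], [5,6,7], [6,7,8]

giving chain groups C_0 ≅ Z^9, C_1 ≅ Z^27, C_2 ≅ Z^18.

∂_1: C_1 → C_0 sends each edge [p,q] (with p < q) to q − p. For instance
  ∂[1,2] = [2] − [1].
The resulting 9×27 matrix has rank 8, and its Smith normal form has invariant factors (1,1,1,1,1,1,1,1).

Boundary ∂_2: C_2 → C_1 acts by ∂[p,q,r] = [q,r] − [p,r] + [p,q]. For instance
  ∂[5,6,7] = [6,7] − [5,7] + [5,6],
  ∂[0,3,5] = [3,5] − [0,5] + [0,3].
The resulting 27×18 matrix has rank 18, and its Smith normal form has invariant factors (1,1,1,1,1,1,1,1,1,1,1,1,1,1,1,1,1,2).

Now H_k = ker ∂_k / im ∂_{k+1}, so:

  H_1: rank ker ∂_1 − rank ∂_2 = (27 − 8) − 18 = 1, and ∂_2 has invariant factor 2 > 1, so H_1 ≅ Z ⊕ Z/2.

H_1 = Z ⊕ Z/2.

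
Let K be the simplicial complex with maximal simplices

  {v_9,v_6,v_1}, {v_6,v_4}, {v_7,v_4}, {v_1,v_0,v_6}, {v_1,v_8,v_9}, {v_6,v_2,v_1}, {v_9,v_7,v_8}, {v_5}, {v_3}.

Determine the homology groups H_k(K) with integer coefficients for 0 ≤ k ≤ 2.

H_0 ≅ Z^3,  H_1 ≅ Z,  H_2 = 0.

Take the total order v_0 < v_1 < v_2 < v_3 < v_4 < v_5 < v_6 < v_7 < v_8 < v_9 on the vertex set. Then K (dimension 2) consists of the simplices:

  0-simplices (10): [v_0], [v_1], [v_2], [v_3], [v_4], [v_5], [v_6], [v_7], [v_8], [v_9]
  1-simplices (13): [v_0,v_1], [v_0,v_6], [v_1,v_2], [v_1,v_6], [v_1,v_8], [v_1,v_9], [v_2,v_6], [v_4,v_6], [v_4,v_7], [v_6,v_9], [v_7,v_8], [v_7,v_9], [v_8,v_9]
  2-simplices (5): [v_0,v_1,v_6], [v_1,v_2,v_6], [v_1,v_6,v_9], [v_1,v_8,v_9], [v_7,v_8,v_9]

giving chain groups C_0 ≅ Z^10, C_1 ≅ Z^13, C_2 ≅ Z^5.

∂_1: C_1 → C_0 sends each edge [p,q] (with p < q) to q − p. For instance
  ∂[v_2,v_6] = [v_6] − [v_2].
The resulting 10×13 matrix has rank 7, and its Smith normal form has invariant factors (1,1,1,1,1,1,1).

Boundary ∂_2: C_2 → C_1 acts by ∂[p,q,r] = [q,r] − [p,r] + [p,q]. For instance
  ∂[v_0,v_1,v_6] = [v_1,v_6] − [v_0,v_6] + [v_0,v_1],
  ∂[v_1,v_2,v_6] = [v_2,v_6] − [v_1,v_6] + [v_1,v_2].
The 13×5 boundary matrix has rank 5 and Smith normal form diag(1,1,1,1,1).

Now H_k = ker ∂_k / im ∂_{k+1}, so:

  H_0: rank C_0 − rank ∂_1 = 10 − 7 = 3, and the invariant factors of ∂_1 are all 1, so H_0 ≅ Z^3.
  H_1: rank ker ∂_1 − rank ∂_2 = (13 − 7) − 5 = 1, and the invariant factors of ∂_2 are all 1, so H_1 ≅ Z.
  H_2: rank ker ∂_2 − rank ∂_3 = (5 − 5) − 0 = 0, and there is no ∂_3, so H_2 ≅ 0.

As a check, the Euler characteristic is 10 − 13 + 5 = 2, which agrees with 3 − 1 + 0 = 2.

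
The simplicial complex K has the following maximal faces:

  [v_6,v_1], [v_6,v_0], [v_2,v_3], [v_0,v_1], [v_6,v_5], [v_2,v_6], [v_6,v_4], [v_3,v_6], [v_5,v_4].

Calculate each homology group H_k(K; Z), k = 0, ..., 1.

H_0 = Z,  H_1 = Z^3.

We work with the vertex ordering v_0 < v_1 < v_2 < v_3 < v_4 < v_5 < v_6. The simplices of K, each written with vertices in increasing order, are:

  0-simplices (7): [v_0], [v_1], [v_2], [v_3], [v_4], [v_5], [v_6]
  1-simplices (9): [v_0,v_1], [v_0,v_6], [v_1,v_6], [v_2,v_3], [v_2,v_6], [v_3,v_6], [v_4,v_5], [v_4,v_6], [v_5,v_6]

so the chain groups are C_0 ≅ Z^7, C_1 ≅ Z^9.

The boundary map ∂_1: C_1 → C_0 sends each edge [p,q] (with p < q) to q − p. For instance
  ∂[v_3,v_6] = [v_6] − [v_3].
As a 7×9 matrix over Z this has rank 6, with invariant factors (1,1,1,1,1,1).

From H_k ≅ ker(∂_k) / im(∂_{k+1}) we obtain:

  H_0: rank C_0 − rank ∂_1 = 7 − 6 = 1, and the invariant factors of ∂_1 are all 1, so H_0 = Z.
  H_1: rank ker ∂_1 − rank ∂_2 = (9 − 6) − 0 = 3, and there is no ∂_2, so H_1 = Z^3.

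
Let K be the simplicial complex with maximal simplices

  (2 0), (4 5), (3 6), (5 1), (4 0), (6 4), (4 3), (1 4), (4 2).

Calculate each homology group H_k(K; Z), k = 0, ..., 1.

H_0 ≅ Z,  H_1 ≅ Z^3.

K has 7 vertices, 9 edges.
rank ∂_0 = 0, rank ∂_1 = 6 ⇒ b_0 = 7 − 0 − 6 = 1; all invariant factors of ∂_1 are 1 so no torsion. So H_0 = Z.
rank ∂_1 = 6, rank ∂_2 = 0 ⇒ b_1 = 9 − 6 − 0 = 3. So H_1 = Z^3.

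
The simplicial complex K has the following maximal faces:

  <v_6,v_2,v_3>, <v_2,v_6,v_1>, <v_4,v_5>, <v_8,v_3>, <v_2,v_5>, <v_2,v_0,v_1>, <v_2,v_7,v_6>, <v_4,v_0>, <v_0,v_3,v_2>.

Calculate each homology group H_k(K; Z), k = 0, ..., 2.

Take the total order v_0 < v_1 < v_2 < v_3 < v_4 < v_5 < v_6 < v_7 < v_8 on the vertex set. Then K (dimension 2) consists of the simplices:

  0-simplices (9): [v_0], [v_1], [v_2], [v_3], [v_4], [v_5], [v_6], [v_7], [v_8]
  1-simplices (14): [v_0,v_1], [v_0,v_2], [v_0,v_3], [v_0,v_4], [v_1,v_2], [v_1,v_6], [v_2,v_3], [v_2,v_5], [v_2,v_6], [v_2,v_7], [v_3,v_6], [v_3,v_8], [v_4,v_5], [v_6,v_7]
  2-simplices (5): [v_0,v_1,v_2], [v_0,v_2,v_3], [v_1,v_2,v_6], [v_2,v_3,v_6], [v_2,v_6,v_7]

so the chain groups are C_0 ≅ Z^9, C_1 ≅ Z^14, C_2 ≅ Z^5.

Boundary ∂_1: C_1 → C_0 sends each edge [p,q] (with p < q) to q − p. For instance
  ∂[v_1,v_2] = [v_2] − [v_1].
This gives a 9×14 integer matrix of rank 8; reducing to Smith normal form yields diagonal entries (1,1,1,1,1,1,1,1).

The boundary map ∂_2: C_2 → C_1 acts by ∂[p,q,r] = [q,r] − [p,r] + [p,q]. For instance
  ∂[v_0,v_2,v_3] = [v_2,v_3] − [v_0,v_3] + [v_0,v_2],
  ∂[v_2,v_3,v_6] = [v_3,v_6] − [v_2,v_6] + [v_2,v_3].
This gives a 14×5 integer matrix of rank 5; reducing to Smith normal form yields diagonal entries (1,1,1,1,1).

Reading off H_k = ker ∂_k / im ∂_{k+1}:

  H_0: rank C_0 − rank ∂_1 = 9 − 8 = 1, and the invariant factors of ∂_1 are all 1, so H_0 ≅ Z.
  H_1: rank ker ∂_1 − rank ∂_2 = (14 − 8) − 5 = 1, and the invariant factors of ∂_2 are all 1, so H_1 ≅ Z.
  H_2: rank ker ∂_2 − rank ∂_3 = (5 − 5) − 0 = 0, and there is no ∂_3, so H_2 ≅ 0.

As a check, the Euler characteristic is 9 − 14 + 5 = 0, which agrees with 1 − 1 + 0 = 0.

H_0 ≅ Z,  H_1 ≅ Z,  H_2 = 0.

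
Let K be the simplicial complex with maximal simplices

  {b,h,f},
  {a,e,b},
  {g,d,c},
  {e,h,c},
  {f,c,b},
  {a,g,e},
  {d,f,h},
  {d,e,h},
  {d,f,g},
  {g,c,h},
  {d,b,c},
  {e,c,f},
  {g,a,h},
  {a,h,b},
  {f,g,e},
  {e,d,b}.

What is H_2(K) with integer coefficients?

H_2 ≅ Z.

Take the total order a < b < c < d < e < f < g < h on the vertex set. Then K (dimension 2) consists of the simplices:

  0-simplices (8): a, b, c, d, e, f, g, h
  1-simplices (24): ab, ae, ag, ah, bc, bd, be, bf, bh, cd, ce, cf, cg, ch, de, df, dg, dh, ef, eg, eh, fg, fh, gh
  2-simplices (16): abe, abh, aeg, agh, bcd, bcf, bde, bfh, cdg, cef, ceh, cgh, deh, dfg, dfh, efg

giving chain groups C_0 ≅ Z^8, C_1 ≅ Z^24, C_2 ≅ Z^16.

∂_1: C_1 → C_0 sends each edge [p,q] (with p < q) to q − p.
As a 8×24 matrix over Z this has rank 7, with invariant factors (1,1,1,1,1,1,1).

∂_2: C_2 → C_1 sends each 2-simplex [p,q,r] to [q,r] − [p,r] + [p,q]. For instance
  ∂agh = gh − ah + ag,
  ∂abh = bh − ah + ab.
The 24×16 boundary matrix has rank 15 and Smith normal form diag(1,1,1,1,1,1,1,1,1,1,1,1,1,1,1).

From H_k ≅ ker(∂_k) / im(∂_{k+1}) we obtain:

  H_2: rank ker ∂_2 − rank ∂_3 = (16 − 15) − 0 = 1, and there is no ∂_3, so H_2 ≅ Z.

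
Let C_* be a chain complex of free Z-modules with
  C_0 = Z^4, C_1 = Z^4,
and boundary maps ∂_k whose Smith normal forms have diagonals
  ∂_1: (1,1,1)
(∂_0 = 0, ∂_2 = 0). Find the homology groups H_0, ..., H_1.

H_0: b_0 = 4 − 0 − 3 = 1; torsion from ∂_1 factors > 1: none. So H_0 ≅ Z.
H_1: b_1 = 4 − 3 − 0 = 1; torsion from ∂_2 factors > 1: none. So H_1 ≅ Z.

H_0 ≅ Z,  H_1 ≅ Z.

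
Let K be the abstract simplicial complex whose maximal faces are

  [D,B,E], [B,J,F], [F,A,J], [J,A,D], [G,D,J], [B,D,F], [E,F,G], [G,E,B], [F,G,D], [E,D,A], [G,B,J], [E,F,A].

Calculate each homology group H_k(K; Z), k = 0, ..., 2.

H_0 ≅ Z,  H_1 ≅ Z/2,  H_2 = 0.

Order the vertices as A < B < D < E < F < G < J. Listing each simplex with vertices in this order, K has dimension 2 with simplices:

  0-simplices (7): A, B, D, E, F, G, J
  1-simplices (18): AD, AE, AF, AJ, BD, BE, BF, BG, BJ, DE, DF, DG, DJ, EF, EG, FG, FJ, GJ
  2-simplices (12): ADE, ADJ, AEF, AFJ, BDE, BDF, BEG, BFJ, BGJ, DFG, DGJ, EFG

Hence C_0 ≅ Z^7, C_1 ≅ Z^18, C_2 ≅ Z^12.

The boundary map ∂_1: C_1 → C_0 is given by ∂[p,q] = [q] − [p]. For instance
  ∂DE = E − D.
The 7×18 boundary matrix has rank 6 and Smith normal form diag(1,1,1,1,1,1).

∂_2: C_2 → C_1 sends each 2-simplex [p,q,r] to [q,r] − [p,r] + [p,q]. For instance
  ∂DFG = FG − DG + DF,
  ∂BDE = DE − BE + BD.
As a 18×12 matrix over Z this has rank 12, with invariant factors (1,1,1,1,1,1,1,1,1,1,1,2).

From H_k ≅ ker(∂_k) / im(∂_{k+1}) we obtain:

  H_0: rank C_0 − rank ∂_1 = 7 − 6 = 1, and the invariant factors of ∂_1 are all 1, so H_0 ≅ Z.
  H_1: rank ker ∂_1 − rank ∂_2 = (18 − 6) − 12 = 0, and ∂_2 has invariant factor 2 > 1, so H_1 ≅ Z/2.
  H_2: rank ker ∂_2 − rank ∂_3 = (12 − 12) − 0 = 0, and there is no ∂_3, so H_2 ≅ 0.

As a check, the Euler characteristic is 7 − 18 + 12 = 1, which agrees with 1 − 0 + 0 = 1.
(K is a triangulation of the real projective plane RP^2.)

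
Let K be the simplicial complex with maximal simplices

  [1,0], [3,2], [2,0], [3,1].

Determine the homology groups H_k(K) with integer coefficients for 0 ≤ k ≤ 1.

We work with the vertex ordering 0 < 1 < 2 < 3. The simplices of K, each written with vertices in increasing order, are:

  0-simplices (4): [0], [1], [2], [3]
  1-simplices (4): [0,1], [0,2], [1,3], [2,3]

so the chain groups are C_0 ≅ Z^4, C_1 ≅ Z^4.

∂_1: C_1 → C_0 maps an edge to its endpoints' difference, ∂[p,q] = q − p. For instance
  ∂[0,2] = [2] − [0].
The resulting 4×4 matrix has rank 3, and its Smith normal form has invariant factors (1,1,1).

From H_k ≅ ker(∂_k) / im(∂_{k+1}) we obtain:

  H_0: rank C_0 − rank ∂_1 = 4 − 3 = 1, and the invariant factors of ∂_1 are all 1, so H_0 ≅ Z.
  H_1: rank ker ∂_1 − rank ∂_2 = (4 − 3) − 0 = 1, and there is no ∂_2, so H_1 ≅ Z.

As a check, the Euler characteristic is 4 − 4 = 0, which agrees with 1 − 1 = 0.

H_0 ≅ Z,  H_1 ≅ Z.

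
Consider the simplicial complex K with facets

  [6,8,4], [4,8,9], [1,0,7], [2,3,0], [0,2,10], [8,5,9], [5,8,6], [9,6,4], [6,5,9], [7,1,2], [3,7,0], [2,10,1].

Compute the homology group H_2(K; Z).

H_2 = Z.

Fix the vertex order 0 < 1 < 2 < 3 < 4 < 5 < 6 < 7 < 8 < 9 < 10 and write every simplex with vertices in increasing order. Then dim K = 2 and the simplices of K are:

  0-simplices (11): [0], [1], [2], [3], [4], [5], [6], [7], [8], [9], [10]
  1-simplices (21): [0,1], [0,2], [0,3], [0,7], [0,10], [1,2], [1,7], [1,10], [2,3], [2,7], [2,10], [3,7], [4,6], [4,8], [4,9], [5,6], [5,8], [5,9], [6,8], [6,9], [8,9]
  2-simplices (12): [0,1,7], [0,2,3], [0,2,10], [0,3,7], [1,2,7], [1,2,10], [4,6,8], [4,6,9], [4,8,9], [5,6,8], [5,6,9], [5,8,9]

giving chain groups C_0 ≅ Z^11, C_1 ≅ Z^21, C_2 ≅ Z^12.

The boundary map ∂_1: C_1 → C_0 sends each edge [p,q] (with p < q) to q − p. For instance
  ∂[0,10] = [10] − [0].
The resulting 11×21 matrix has rank 9, and its Smith normal form has invariant factors (1,1,1,1,1,1,1,1,1).

∂_2: C_2 → C_1 maps a triangle to the signed sum of its edges. For instance
  ∂[1,2,7] = [2,7] − [1,7] + [1,2],
  ∂[4,6,9] = [6,9] − [4,9] + [4,6].
The 21×12 boundary matrix has rank 11 and Smith normal form diag(1,1,1,1,1,1,1,1,1,1,1).

From H_k ≅ ker(∂_k) / im(∂_{k+1}) we obtain:

  H_2: rank ker ∂_2 − rank ∂_3 = (12 − 11) − 0 = 1, and there is no ∂_3, so H_2 = Z.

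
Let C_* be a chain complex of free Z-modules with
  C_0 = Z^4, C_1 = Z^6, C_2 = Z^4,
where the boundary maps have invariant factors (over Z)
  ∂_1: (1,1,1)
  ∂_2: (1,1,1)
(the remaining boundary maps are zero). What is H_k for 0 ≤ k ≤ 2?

H_0 = Z,  H_1 = 0,  H_2 = Z.

H_0: b_0 = 4 − 0 − 3 = 1; torsion from ∂_1 factors > 1: none. So H_0 = Z.
H_1: b_1 = 6 − 3 − 3 = 0; torsion from ∂_2 factors > 1: none. So H_1 = 0.
H_2: b_2 = 4 − 3 − 0 = 1; torsion from ∂_3 factors > 1: none. So H_2 = Z.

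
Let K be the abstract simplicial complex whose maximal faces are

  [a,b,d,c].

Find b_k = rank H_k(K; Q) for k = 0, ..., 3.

b_0 = 1, b_1 = 0, b_2 = 0, b_3 = 0.

Take the total order a < b < c < d on the vertex set. Then K (dimension 3) consists of the simplices:

  0-simplices (4): a, b, c, d
  1-simplices (6): ab, ac, ad, bc, bd, cd
  2-simplices (4): abc, abd, acd, bcd
  3-simplices (1): abcd

giving chain groups C_0 ≅ Z^4, C_1 ≅ Z^6, C_2 ≅ Z^4, C_3 ≅ Z^1.

The boundary map ∂_1: C_1 → C_0 maps an edge to its endpoints' difference, ∂[p,q] = q − p. For instance
  ∂bd = d − b.
The 4×6 boundary matrix has rank 3 and Smith normal form diag(1,1,1).

∂_2: C_2 → C_1 acts by ∂[p,q,r] = [q,r] − [p,r] + [p,q]. For instance
  ∂acd = cd − ad + ac,
  ∂abd = bd − ad + ab.
As a 6×4 matrix over Z this has rank 3, with invariant factors (1,1,1).

Boundary ∂_3: C_3 → C_2 sends each 3-simplex σ to the alternating sum Σ_i (−1)^i (σ with its i-th vertex removed). For instance
  ∂abcd = bcd − acd + abd − abc.
The 4×1 boundary matrix has rank 1 and Smith normal form diag(1).

Computing H_k = (kernel of ∂_k) / (image of ∂_{k+1}):

  H_0: rank C_0 − rank ∂_1 = 4 − 3 = 1, and the invariant factors of ∂_1 are all 1, so H_0 = Z.
  H_1: rank ker ∂_1 − rank ∂_2 = (6 − 3) − 3 = 0, and the invariant factors of ∂_2 are all 1, so H_1 = 0.
  H_2: rank ker ∂_2 − rank ∂_3 = (4 − 3) − 1 = 0, and the invariant factors of ∂_3 are all 1, so H_2 = 0.
  H_3: rank ker ∂_3 − rank ∂_4 = (1 − 1) − 0 = 0, and there is no ∂_4, so H_3 = 0.

As a check, the Euler characteristic is 4 − 6 + 4 − 1 = 1, which agrees with 1 − 0 + 0 − 0 = 1.

Hence the Betti numbers are b_0 = 1, b_1 = 0, b_2 = 0, b_3 = 0.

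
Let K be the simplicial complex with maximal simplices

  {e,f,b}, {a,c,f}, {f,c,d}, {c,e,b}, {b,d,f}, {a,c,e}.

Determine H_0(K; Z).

Fix the vertex order a < b < c < d < e < f and write every simplex with vertices in increasing order. Then dim K = 2 and the simplices of K are:

  0-simplices (6): a, b, c, d, e, f
  1-simplices (12): ac, ae, af, bc, bd, be, bf, cd, ce, cf, df, ef
  2-simplices (6): ace, acf, bce, bdf, bef, cdf

so the chain groups are C_0 ≅ Z^6, C_1 ≅ Z^12, C_2 ≅ Z^6.

Boundary ∂_1: C_1 → C_0 maps an edge to its endpoints' difference, ∂[p,q] = q − p.
This gives a 6×12 integer matrix of rank 5; reducing to Smith normal form yields diagonal entries (1,1,1,1,1).

∂_2: C_2 → C_1 sends each 2-simplex [p,q,r] to [q,r] − [p,r] + [p,q]. For instance
  ∂cdf = df − cf + cd,
  ∂bdf = df − bf + bd.
This gives a 12×6 integer matrix of rank 6; reducing to Smith normal form yields diagonal entries (1,1,1,1,1,1).

Reading off H_k = ker ∂_k / im ∂_{k+1}:

  H_0: rank C_0 − rank ∂_1 = 6 − 5 = 1, and the invariant factors of ∂_1 are all 1, so H_0 ≅ Z.

H_0 = Z.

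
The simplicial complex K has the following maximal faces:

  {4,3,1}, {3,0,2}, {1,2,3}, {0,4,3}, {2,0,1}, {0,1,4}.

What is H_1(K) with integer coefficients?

We work with the vertex ordering 0 < 1 < 2 < 3 < 4. The simplices of K, each written with vertices in increasing order, are:

  0-simplices (5): [0], [1], [2], [3], [4]
  1-simplices (9): [0,1], [0,2], [0,3], [0,4], [1,2], [1,3], [1,4], [2,3], [3,4]
  2-simplices (6): [0,1,2], [0,1,4], [0,2,3], [0,3,4], [1,2,3], [1,3,4]

Hence C_0 ≅ Z^5, C_1 ≅ Z^9, C_2 ≅ Z^6.

The boundary map ∂_1: C_1 → C_0 maps an edge to its endpoints' difference, ∂[p,q] = q − p.
This gives a 5×9 integer matrix of rank 4; reducing to Smith normal form yields diagonal entries (1,1,1,1).

∂_2: C_2 → C_1 acts by ∂[p,q,r] = [q,r] − [p,r] + [p,q]. For instance
  ∂[1,2,3] = [2,3] − [1,3] + [1,2],
  ∂[1,3,4] = [3,4] − [1,4] + [1,3].
This gives a 9×6 integer matrix of rank 5; reducing to Smith normal form yields diagonal entries (1,1,1,1,1).

Reading off H_k = ker ∂_k / im ∂_{k+1}:

  H_1: rank ker ∂_1 − rank ∂_2 = (9 − 4) − 5 = 0, and the invariant factors of ∂_2 are all 1, so H_1 ≅ 0.

H_1 ≅ 0.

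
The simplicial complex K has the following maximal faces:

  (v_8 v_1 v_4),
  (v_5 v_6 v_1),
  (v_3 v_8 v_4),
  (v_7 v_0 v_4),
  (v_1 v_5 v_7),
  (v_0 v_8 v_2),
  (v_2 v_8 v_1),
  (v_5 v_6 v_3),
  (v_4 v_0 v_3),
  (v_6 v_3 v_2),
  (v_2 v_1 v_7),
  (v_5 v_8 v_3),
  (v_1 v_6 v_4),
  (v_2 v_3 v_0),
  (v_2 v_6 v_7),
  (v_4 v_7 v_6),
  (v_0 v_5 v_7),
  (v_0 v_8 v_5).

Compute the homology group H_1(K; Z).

H_1 = Z ⊕ Z/2.

Take the total order v_0 < v_1 < v_2 < v_3 < v_4 < v_5 < v_6 < v_7 < v_8 on the vertex set. Then K (dimension 2) consists of the simplices:

  0-simplices (9): [v_0], [v_1], [v_2], [v_3], [v_4], [v_5], [v_6], [v_7], [v_8]
  1-simplices (27): (27 of them)
  2-simplices (18): (18 of them)

so the chain groups are C_0 ≅ Z^9, C_1 ≅ Z^27, C_2 ≅ Z^18.

Boundary ∂_1: C_1 → C_0 is given by ∂[p,q] = [q] − [p].
The resulting 9×27 matrix has rank 8, and its Smith normal form has invariant factors (1,1,1,1,1,1,1,1).

Boundary ∂_2: C_2 → C_1 maps a triangle to the signed sum of its edges. For instance
  ∂[v_0,v_2,v_8] = [v_2,v_8] − [v_0,v_8] + [v_0,v_2],
  ∂[v_1,v_5,v_7] = [v_5,v_7] − [v_1,v_7] + [v_1,v_5].
The 27×18 boundary matrix has rank 18 and Smith normal form diag(1,1,1,1,1,1,1,1,1,1,1,1,1,1,1,1,1,2).

Computing H_k = (kernel of ∂_k) / (image of ∂_{k+1}):

  H_1: rank ker ∂_1 − rank ∂_2 = (27 − 8) − 18 = 1, and ∂_2 has invariant factor 2 > 1, so H_1 = Z ⊕ Z/2.

(K is a triangulation of the Klein bottle.)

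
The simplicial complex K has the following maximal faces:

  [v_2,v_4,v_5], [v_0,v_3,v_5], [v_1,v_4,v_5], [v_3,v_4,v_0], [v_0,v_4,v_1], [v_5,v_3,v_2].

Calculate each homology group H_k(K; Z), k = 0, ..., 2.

Take the total order v_0 < v_1 < v_2 < v_3 < v_4 < v_5 on the vertex set. Then K (dimension 2) consists of the simplices:

  0-simplices (6): [v_0], [v_1], [v_2], [v_3], [v_4], [v_5]
  1-simplices (12): [v_0,v_1], [v_0,v_3], [v_0,v_4], [v_0,v_5], [v_1,v_4], [v_1,v_5], [v_2,v_3], [v_2,v_4], [v_2,v_5], [v_3,v_4], [v_3,v_5], [v_4,v_5]
  2-simplices (6): [v_0,v_1,v_4], [v_0,v_3,v_4], [v_0,v_3,v_5], [v_1,v_4,v_5], [v_2,v_3,v_5], [v_2,v_4,v_5]

giving chain groups C_0 ≅ Z^6, C_1 ≅ Z^12, C_2 ≅ Z^6.

Boundary ∂_1: C_1 → C_0 sends each edge [p,q] (with p < q) to q − p.
As a 6×12 matrix over Z this has rank 5, with invariant factors (1,1,1,1,1).

The boundary map ∂_2: C_2 → C_1 sends each 2-simplex [p,q,r] to [q,r] − [p,r] + [p,q]. For instance
  ∂[v_2,v_3,v_5] = [v_3,v_5] − [v_2,v_5] + [v_2,v_3],
  ∂[v_0,v_1,v_4] = [v_1,v_4] − [v_0,v_4] + [v_0,v_1].
The 12×6 boundary matrix has rank 6 and Smith normal form diag(1,1,1,1,1,1).

Now H_k = ker ∂_k / im ∂_{k+1}, so:

  H_0: rank C_0 − rank ∂_1 = 6 − 5 = 1, and the invariant factors of ∂_1 are all 1, so H_0 = Z.
  H_1: rank ker ∂_1 − rank ∂_2 = (12 − 5) − 6 = 1, and the invariant factors of ∂_2 are all 1, so H_1 = Z.
  H_2: rank ker ∂_2 − rank ∂_3 = (6 − 6) − 0 = 0, and there is no ∂_3, so H_2 = 0.

H_0 = Z,  H_1 = Z,  H_2 = 0.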